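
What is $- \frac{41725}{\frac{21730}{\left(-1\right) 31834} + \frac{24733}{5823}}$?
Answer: $- \frac{3867268731975}{330408266} \approx -11705.0$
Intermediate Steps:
$- \frac{41725}{\frac{21730}{\left(-1\right) 31834} + \frac{24733}{5823}} = - \frac{41725}{\frac{21730}{-31834} + 24733 \cdot \frac{1}{5823}} = - \frac{41725}{21730 \left(- \frac{1}{31834}\right) + \frac{24733}{5823}} = - \frac{41725}{- \frac{10865}{15917} + \frac{24733}{5823}} = - \frac{41725}{\frac{330408266}{92684691}} = \left(-41725\right) \frac{92684691}{330408266} = - \frac{3867268731975}{330408266}$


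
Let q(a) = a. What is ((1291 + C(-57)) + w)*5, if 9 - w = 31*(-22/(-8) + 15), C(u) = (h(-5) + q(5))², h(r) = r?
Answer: 14995/4 ≈ 3748.8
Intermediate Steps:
C(u) = 0 (C(u) = (-5 + 5)² = 0² = 0)
w = -2165/4 (w = 9 - 31*(-22/(-8) + 15) = 9 - 31*(-22*(-⅛) + 15) = 9 - 31*(11/4 + 15) = 9 - 31*71/4 = 9 - 1*2201/4 = 9 - 2201/4 = -2165/4 ≈ -541.25)
((1291 + C(-57)) + w)*5 = ((1291 + 0) - 2165/4)*5 = (1291 - 2165/4)*5 = (2999/4)*5 = 14995/4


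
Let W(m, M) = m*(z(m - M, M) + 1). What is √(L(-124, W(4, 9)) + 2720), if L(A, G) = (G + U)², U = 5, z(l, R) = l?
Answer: √2841 ≈ 53.301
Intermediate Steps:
W(m, M) = m*(1 + m - M) (W(m, M) = m*((m - M) + 1) = m*(1 + m - M))
L(A, G) = (5 + G)² (L(A, G) = (G + 5)² = (5 + G)²)
√(L(-124, W(4, 9)) + 2720) = √((5 + 4*(1 + 4 - 1*9))² + 2720) = √((5 + 4*(1 + 4 - 9))² + 2720) = √((5 + 4*(-4))² + 2720) = √((5 - 16)² + 2720) = √((-11)² + 2720) = √(121 + 2720) = √2841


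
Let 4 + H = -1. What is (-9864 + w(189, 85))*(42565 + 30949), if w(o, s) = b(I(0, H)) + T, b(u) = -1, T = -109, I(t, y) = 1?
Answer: -733228636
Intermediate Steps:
H = -5 (H = -4 - 1 = -5)
w(o, s) = -110 (w(o, s) = -1 - 109 = -110)
(-9864 + w(189, 85))*(42565 + 30949) = (-9864 - 110)*(42565 + 30949) = -9974*73514 = -733228636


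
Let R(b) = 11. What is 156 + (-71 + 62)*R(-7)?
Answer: 57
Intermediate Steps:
156 + (-71 + 62)*R(-7) = 156 + (-71 + 62)*11 = 156 - 9*11 = 156 - 99 = 57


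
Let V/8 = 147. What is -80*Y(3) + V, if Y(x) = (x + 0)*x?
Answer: 456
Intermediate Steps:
V = 1176 (V = 8*147 = 1176)
Y(x) = x**2 (Y(x) = x*x = x**2)
-80*Y(3) + V = -80*3**2 + 1176 = -80*9 + 1176 = -720 + 1176 = 456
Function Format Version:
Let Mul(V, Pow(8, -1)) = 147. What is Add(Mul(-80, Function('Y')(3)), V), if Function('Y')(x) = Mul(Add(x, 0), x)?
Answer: 456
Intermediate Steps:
V = 1176 (V = Mul(8, 147) = 1176)
Function('Y')(x) = Pow(x, 2) (Function('Y')(x) = Mul(x, x) = Pow(x, 2))
Add(Mul(-80, Function('Y')(3)), V) = Add(Mul(-80, Pow(3, 2)), 1176) = Add(Mul(-80, 9), 1176) = Add(-720, 1176) = 456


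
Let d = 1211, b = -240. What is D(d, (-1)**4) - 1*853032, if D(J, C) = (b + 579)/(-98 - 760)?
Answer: -243967265/286 ≈ -8.5303e+5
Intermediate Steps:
D(J, C) = -113/286 (D(J, C) = (-240 + 579)/(-98 - 760) = 339/(-858) = 339*(-1/858) = -113/286)
D(d, (-1)**4) - 1*853032 = -113/286 - 1*853032 = -113/286 - 853032 = -243967265/286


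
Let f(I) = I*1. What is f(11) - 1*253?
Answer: -242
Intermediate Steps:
f(I) = I
f(11) - 1*253 = 11 - 1*253 = 11 - 253 = -242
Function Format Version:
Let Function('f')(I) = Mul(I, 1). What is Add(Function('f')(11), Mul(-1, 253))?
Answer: -242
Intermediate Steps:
Function('f')(I) = I
Add(Function('f')(11), Mul(-1, 253)) = Add(11, Mul(-1, 253)) = Add(11, -253) = -242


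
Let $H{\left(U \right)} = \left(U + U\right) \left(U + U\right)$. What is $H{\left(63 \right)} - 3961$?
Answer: $11915$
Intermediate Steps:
$H{\left(U \right)} = 4 U^{2}$ ($H{\left(U \right)} = 2 U 2 U = 4 U^{2}$)
$H{\left(63 \right)} - 3961 = 4 \cdot 63^{2} - 3961 = 4 \cdot 3969 - 3961 = 15876 - 3961 = 11915$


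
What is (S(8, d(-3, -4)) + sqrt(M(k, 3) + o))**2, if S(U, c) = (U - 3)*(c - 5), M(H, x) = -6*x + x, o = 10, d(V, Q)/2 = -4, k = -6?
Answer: (65 - I*sqrt(5))**2 ≈ 4220.0 - 290.69*I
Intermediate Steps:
d(V, Q) = -8 (d(V, Q) = 2*(-4) = -8)
M(H, x) = -5*x
S(U, c) = (-5 + c)*(-3 + U) (S(U, c) = (-3 + U)*(-5 + c) = (-5 + c)*(-3 + U))
(S(8, d(-3, -4)) + sqrt(M(k, 3) + o))**2 = ((15 - 5*8 - 3*(-8) + 8*(-8)) + sqrt(-5*3 + 10))**2 = ((15 - 40 + 24 - 64) + sqrt(-15 + 10))**2 = (-65 + sqrt(-5))**2 = (-65 + I*sqrt(5))**2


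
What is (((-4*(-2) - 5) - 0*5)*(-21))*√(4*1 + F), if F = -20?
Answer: -252*I ≈ -252.0*I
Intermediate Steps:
(((-4*(-2) - 5) - 0*5)*(-21))*√(4*1 + F) = (((-4*(-2) - 5) - 0*5)*(-21))*√(4*1 - 20) = (((8 - 5) - 1*0)*(-21))*√(4 - 20) = ((3 + 0)*(-21))*√(-16) = (3*(-21))*(4*I) = -252*I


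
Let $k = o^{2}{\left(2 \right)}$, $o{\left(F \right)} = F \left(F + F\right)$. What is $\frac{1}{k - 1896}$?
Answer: $- \frac{1}{1832} \approx -0.00054585$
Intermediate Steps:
$o{\left(F \right)} = 2 F^{2}$ ($o{\left(F \right)} = F 2 F = 2 F^{2}$)
$k = 64$ ($k = \left(2 \cdot 2^{2}\right)^{2} = \left(2 \cdot 4\right)^{2} = 8^{2} = 64$)
$\frac{1}{k - 1896} = \frac{1}{64 - 1896} = \frac{1}{-1832} = - \frac{1}{1832}$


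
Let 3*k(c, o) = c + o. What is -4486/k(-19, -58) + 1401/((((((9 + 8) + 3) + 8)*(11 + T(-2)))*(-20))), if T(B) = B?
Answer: 3224783/18480 ≈ 174.50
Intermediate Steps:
k(c, o) = c/3 + o/3 (k(c, o) = (c + o)/3 = c/3 + o/3)
-4486/k(-19, -58) + 1401/((((((9 + 8) + 3) + 8)*(11 + T(-2)))*(-20))) = -4486/((⅓)*(-19) + (⅓)*(-58)) + 1401/((((((9 + 8) + 3) + 8)*(11 - 2))*(-20))) = -4486/(-19/3 - 58/3) + 1401/(((((17 + 3) + 8)*9)*(-20))) = -4486/(-77/3) + 1401/((((20 + 8)*9)*(-20))) = -4486*(-3/77) + 1401/(((28*9)*(-20))) = 13458/77 + 1401/((252*(-20))) = 13458/77 + 1401/(-5040) = 13458/77 + 1401*(-1/5040) = 13458/77 - 467/1680 = 3224783/18480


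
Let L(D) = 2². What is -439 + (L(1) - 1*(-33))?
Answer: -402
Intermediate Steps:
L(D) = 4
-439 + (L(1) - 1*(-33)) = -439 + (4 - 1*(-33)) = -439 + (4 + 33) = -439 + 37 = -402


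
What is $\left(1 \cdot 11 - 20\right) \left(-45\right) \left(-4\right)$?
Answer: $-1620$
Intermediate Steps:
$\left(1 \cdot 11 - 20\right) \left(-45\right) \left(-4\right) = \left(11 - 20\right) \left(-45\right) \left(-4\right) = \left(-9\right) \left(-45\right) \left(-4\right) = 405 \left(-4\right) = -1620$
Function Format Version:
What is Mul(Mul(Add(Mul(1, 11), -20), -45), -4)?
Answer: -1620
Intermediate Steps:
Mul(Mul(Add(Mul(1, 11), -20), -45), -4) = Mul(Mul(Add(11, -20), -45), -4) = Mul(Mul(-9, -45), -4) = Mul(405, -4) = -1620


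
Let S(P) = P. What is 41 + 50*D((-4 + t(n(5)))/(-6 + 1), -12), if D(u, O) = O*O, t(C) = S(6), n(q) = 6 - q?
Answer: 7241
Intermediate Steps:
t(C) = 6
D(u, O) = O²
41 + 50*D((-4 + t(n(5)))/(-6 + 1), -12) = 41 + 50*(-12)² = 41 + 50*144 = 41 + 7200 = 7241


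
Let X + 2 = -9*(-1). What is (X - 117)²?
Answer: 12100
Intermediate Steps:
X = 7 (X = -2 - 9*(-1) = -2 + 9 = 7)
(X - 117)² = (7 - 117)² = (-110)² = 12100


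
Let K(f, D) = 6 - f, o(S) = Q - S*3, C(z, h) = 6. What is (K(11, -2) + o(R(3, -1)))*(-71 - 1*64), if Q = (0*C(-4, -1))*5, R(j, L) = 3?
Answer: 1890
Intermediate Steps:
Q = 0 (Q = (0*6)*5 = 0*5 = 0)
o(S) = -3*S (o(S) = 0 - S*3 = 0 - 3*S = -3*S)
(K(11, -2) + o(R(3, -1)))*(-71 - 1*64) = ((6 - 1*11) - 3*3)*(-71 - 1*64) = ((6 - 11) - 9)*(-71 - 64) = (-5 - 9)*(-135) = -14*(-135) = 1890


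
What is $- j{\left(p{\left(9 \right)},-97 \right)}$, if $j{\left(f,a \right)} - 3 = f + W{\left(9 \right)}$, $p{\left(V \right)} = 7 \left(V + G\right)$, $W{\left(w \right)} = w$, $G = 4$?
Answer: $-103$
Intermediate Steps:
$p{\left(V \right)} = 28 + 7 V$ ($p{\left(V \right)} = 7 \left(V + 4\right) = 7 \left(4 + V\right) = 28 + 7 V$)
$j{\left(f,a \right)} = 12 + f$ ($j{\left(f,a \right)} = 3 + \left(f + 9\right) = 3 + \left(9 + f\right) = 12 + f$)
$- j{\left(p{\left(9 \right)},-97 \right)} = - (12 + \left(28 + 7 \cdot 9\right)) = - (12 + \left(28 + 63\right)) = - (12 + 91) = \left(-1\right) 103 = -103$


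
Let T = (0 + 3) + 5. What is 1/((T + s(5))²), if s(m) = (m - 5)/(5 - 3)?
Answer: 1/64 ≈ 0.015625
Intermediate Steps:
s(m) = -5/2 + m/2 (s(m) = (-5 + m)/2 = (-5 + m)*(½) = -5/2 + m/2)
T = 8 (T = 3 + 5 = 8)
1/((T + s(5))²) = 1/((8 + (-5/2 + (½)*5))²) = 1/((8 + (-5/2 + 5/2))²) = 1/((8 + 0)²) = 1/(8²) = 1/64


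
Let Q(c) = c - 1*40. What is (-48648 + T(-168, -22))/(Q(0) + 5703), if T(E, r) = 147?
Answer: -48501/5663 ≈ -8.5645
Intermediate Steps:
Q(c) = -40 + c (Q(c) = c - 40 = -40 + c)
(-48648 + T(-168, -22))/(Q(0) + 5703) = (-48648 + 147)/((-40 + 0) + 5703) = -48501/(-40 + 5703) = -48501/5663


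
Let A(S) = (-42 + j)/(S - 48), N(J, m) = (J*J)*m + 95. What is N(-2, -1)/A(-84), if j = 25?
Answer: 12012/17 ≈ 706.59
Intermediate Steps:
N(J, m) = 95 + m*J² (N(J, m) = J²*m + 95 = m*J² + 95 = 95 + m*J²)
A(S) = -17/(-48 + S) (A(S) = (-42 + 25)/(S - 48) = -17/(-48 + S))
N(-2, -1)/A(-84) = (95 - 1*(-2)²)/((-17/(-48 - 84))) = (95 - 1*4)/((-17/(-132))) = (95 - 4)/((-17*(-1/132))) = 91/(17/132) = 91*(132/17) = 12012/17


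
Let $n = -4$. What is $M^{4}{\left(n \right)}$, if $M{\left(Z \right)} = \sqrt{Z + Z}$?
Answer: $64$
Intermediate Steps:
$M{\left(Z \right)} = \sqrt{2} \sqrt{Z}$ ($M{\left(Z \right)} = \sqrt{2 Z} = \sqrt{2} \sqrt{Z}$)
$M^{4}{\left(n \right)} = \left(\sqrt{2} \sqrt{-4}\right)^{4} = \left(\sqrt{2} \cdot 2 i\right)^{4} = \left(2 i \sqrt{2}\right)^{4} = 64$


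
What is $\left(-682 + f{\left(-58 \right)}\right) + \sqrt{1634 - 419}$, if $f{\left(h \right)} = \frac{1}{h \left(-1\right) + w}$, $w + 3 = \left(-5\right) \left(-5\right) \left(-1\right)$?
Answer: $- \frac{20459}{30} + 9 \sqrt{15} \approx -647.11$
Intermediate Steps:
$w = -28$ ($w = -3 + \left(-5\right) \left(-5\right) \left(-1\right) = -3 + 25 \left(-1\right) = -3 - 25 = -28$)
$f{\left(h \right)} = \frac{1}{-28 - h}$ ($f{\left(h \right)} = \frac{1}{h \left(-1\right) - 28} = \frac{1}{- h - 28} = \frac{1}{-28 - h}$)
$\left(-682 + f{\left(-58 \right)}\right) + \sqrt{1634 - 419} = \left(-682 - \frac{1}{28 - 58}\right) + \sqrt{1634 - 419} = \left(-682 - \frac{1}{-30}\right) + \sqrt{1215} = \left(-682 - - \frac{1}{30}\right) + 9 \sqrt{15} = \left(-682 + \frac{1}{30}\right) + 9 \sqrt{15} = - \frac{20459}{30} + 9 \sqrt{15}$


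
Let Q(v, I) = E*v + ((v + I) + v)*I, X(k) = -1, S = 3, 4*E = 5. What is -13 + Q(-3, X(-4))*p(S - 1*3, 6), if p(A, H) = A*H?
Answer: -13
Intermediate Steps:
E = 5/4 (E = (¼)*5 = 5/4 ≈ 1.2500)
Q(v, I) = 5*v/4 + I*(I + 2*v) (Q(v, I) = 5*v/4 + ((v + I) + v)*I = 5*v/4 + ((I + v) + v)*I = 5*v/4 + (I + 2*v)*I = 5*v/4 + I*(I + 2*v))
-13 + Q(-3, X(-4))*p(S - 1*3, 6) = -13 + ((-1)² + (5/4)*(-3) + 2*(-1)*(-3))*((3 - 1*3)*6) = -13 + (1 - 15/4 + 6)*((3 - 3)*6) = -13 + 13*(0*6)/4 = -13 + (13/4)*0 = -13 + 0 = -13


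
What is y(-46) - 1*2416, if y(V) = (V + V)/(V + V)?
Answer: -2415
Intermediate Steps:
y(V) = 1 (y(V) = (2*V)/((2*V)) = (2*V)*(1/(2*V)) = 1)
y(-46) - 1*2416 = 1 - 1*2416 = 1 - 2416 = -2415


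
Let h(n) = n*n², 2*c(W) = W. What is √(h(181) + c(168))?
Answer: 5*√237193 ≈ 2435.1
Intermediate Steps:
c(W) = W/2
h(n) = n³
√(h(181) + c(168)) = √(181³ + (½)*168) = √(5929741 + 84) = √5929825 = 5*√237193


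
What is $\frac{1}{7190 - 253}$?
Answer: $\frac{1}{6937} \approx 0.00014415$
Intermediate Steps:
$\frac{1}{7190 - 253} = \frac{1}{6937}$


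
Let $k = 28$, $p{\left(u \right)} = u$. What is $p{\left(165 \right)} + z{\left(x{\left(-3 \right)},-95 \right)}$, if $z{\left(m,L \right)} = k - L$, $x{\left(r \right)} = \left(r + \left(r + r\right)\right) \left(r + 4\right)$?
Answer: $288$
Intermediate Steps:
$x{\left(r \right)} = 3 r \left(4 + r\right)$ ($x{\left(r \right)} = \left(r + 2 r\right) \left(4 + r\right) = 3 r \left(4 + r\right)$)
$z{\left(m,L \right)} = 28 - L$
$p{\left(165 \right)} + z{\left(x{\left(-3 \right)},-95 \right)} = 165 + \left(28 - -95\right) = 165 + \left(28 + 95\right) = 165 + 123 = 288$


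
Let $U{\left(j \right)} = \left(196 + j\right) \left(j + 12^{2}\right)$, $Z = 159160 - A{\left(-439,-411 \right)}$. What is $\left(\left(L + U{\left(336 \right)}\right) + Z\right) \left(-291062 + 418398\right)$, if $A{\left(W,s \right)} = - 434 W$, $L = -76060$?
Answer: $18837323824$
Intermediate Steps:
$Z = -31366$ ($Z = 159160 - \left(-434\right) \left(-439\right) = 159160 - 190526 = -31366$)
$U{\left(j \right)} = \left(144 + j\right) \left(196 + j\right)$ ($U{\left(j \right)} = \left(196 + j\right) \left(j + 144\right) = \left(196 + j\right) \left(144 + j\right) = \left(144 + j\right) \left(196 + j\right)$)
$\left(\left(L + U{\left(336 \right)}\right) + Z\right) \left(-291062 + 418398\right) = \left(\left(-76060 + \left(28224 + 336^{2} + 340 \cdot 336\right)\right) - 31366\right) \left(-291062 + 418398\right) = \left(\left(-76060 + \left(28224 + 112896 + 114240\right)\right) - 31366\right) 127336 = \left(\left(-76060 + 255360\right) - 31366\right) 127336 = \left(179300 - 31366\right) 127336 = 147934 \cdot 127336 = 18837323824$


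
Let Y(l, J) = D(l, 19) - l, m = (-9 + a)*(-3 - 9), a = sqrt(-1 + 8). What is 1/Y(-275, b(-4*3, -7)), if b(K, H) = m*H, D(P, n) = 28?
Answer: 1/303 ≈ 0.0033003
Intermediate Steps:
a = sqrt(7) ≈ 2.6458
m = 108 - 12*sqrt(7) (m = (-9 + sqrt(7))*(-3 - 9) = (-9 + sqrt(7))*(-12) = 108 - 12*sqrt(7) ≈ 76.251)
b(K, H) = H*(108 - 12*sqrt(7)) (b(K, H) = (108 - 12*sqrt(7))*H = H*(108 - 12*sqrt(7)))
Y(l, J) = 28 - l
1/Y(-275, b(-4*3, -7)) = 1/(28 - 1*(-275)) = 1/(28 + 275) = 1/303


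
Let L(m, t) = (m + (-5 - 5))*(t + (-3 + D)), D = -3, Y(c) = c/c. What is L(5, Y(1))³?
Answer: 15625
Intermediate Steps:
Y(c) = 1
L(m, t) = (-10 + m)*(-6 + t) (L(m, t) = (m + (-5 - 5))*(t + (-3 - 3)) = (m - 10)*(t - 6) = (-10 + m)*(-6 + t))
L(5, Y(1))³ = (60 - 10*1 - 6*5 + 5*1)³ = (60 - 10 - 30 + 5)³ = 25³ = 15625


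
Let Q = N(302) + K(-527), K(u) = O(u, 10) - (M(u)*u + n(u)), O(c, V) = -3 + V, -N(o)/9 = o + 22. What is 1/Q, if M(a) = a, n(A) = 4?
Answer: -1/280642 ≈ -3.5633e-6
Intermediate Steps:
N(o) = -198 - 9*o (N(o) = -9*(o + 22) = -9*(22 + o) = -198 - 9*o)
K(u) = 3 - u² (K(u) = (-3 + 10) - (u*u + 4) = 7 - (u² + 4) = 7 - (4 + u²) = 7 + (-4 - u²) = 3 - u²)
Q = -280642 (Q = (-198 - 9*302) + (3 - 1*(-527)²) = (-198 - 2718) + (3 - 1*277729) = -2916 + (3 - 277729) = -2916 - 277726 = -280642)
1/Q = 1/(-280642) = -1/280642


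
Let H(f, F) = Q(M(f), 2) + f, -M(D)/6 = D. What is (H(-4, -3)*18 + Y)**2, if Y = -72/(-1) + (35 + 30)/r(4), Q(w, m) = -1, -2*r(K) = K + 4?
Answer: 18769/16 ≈ 1173.1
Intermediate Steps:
r(K) = -2 - K/2 (r(K) = -(K + 4)/2 = -(4 + K)/2 = -2 - K/2)
M(D) = -6*D
H(f, F) = -1 + f
Y = 223/4 (Y = -72/(-1) + (35 + 30)/(-2 - 1/2*4) = -72*(-1) + 65/(-2 - 2) = 72 + 65/(-4) = 72 + 65*(-1/4) = 72 - 65/4 = 223/4 ≈ 55.750)
(H(-4, -3)*18 + Y)**2 = ((-1 - 4)*18 + 223/4)**2 = (-5*18 + 223/4)**2 = (-90 + 223/4)**2 = (-137/4)**2 = 18769/16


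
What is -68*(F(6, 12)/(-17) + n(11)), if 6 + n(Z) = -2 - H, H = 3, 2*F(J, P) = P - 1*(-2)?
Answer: 776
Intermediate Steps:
F(J, P) = 1 + P/2 (F(J, P) = (P - 1*(-2))/2 = (P + 2)/2 = (2 + P)/2 = 1 + P/2)
n(Z) = -11 (n(Z) = -6 + (-2 - 1*3) = -6 + (-2 - 3) = -6 - 5 = -11)
-68*(F(6, 12)/(-17) + n(11)) = -68*((1 + (1/2)*12)/(-17) - 11) = -68*((1 + 6)*(-1/17) - 11) = -68*(7*(-1/17) - 11) = -68*(-7/17 - 11) = -68*(-194/17) = 776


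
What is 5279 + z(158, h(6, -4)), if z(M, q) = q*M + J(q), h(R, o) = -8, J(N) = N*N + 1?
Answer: 4080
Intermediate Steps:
J(N) = 1 + N² (J(N) = N² + 1 = 1 + N²)
z(M, q) = 1 + q² + M*q (z(M, q) = q*M + (1 + q²) = M*q + (1 + q²) = 1 + q² + M*q)
5279 + z(158, h(6, -4)) = 5279 + (1 + (-8)² + 158*(-8)) = 5279 + (1 + 64 - 1264) = 5279 - 1199 = 4080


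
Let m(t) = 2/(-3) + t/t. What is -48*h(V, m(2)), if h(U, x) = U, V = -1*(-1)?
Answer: -48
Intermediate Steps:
m(t) = 1/3 (m(t) = 2*(-1/3) + 1 = -2/3 + 1 = 1/3)
V = 1
-48*h(V, m(2)) = -48*1 = -48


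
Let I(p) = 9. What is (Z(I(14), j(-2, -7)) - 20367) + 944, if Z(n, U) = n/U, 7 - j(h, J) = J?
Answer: -271913/14 ≈ -19422.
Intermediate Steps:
j(h, J) = 7 - J
(Z(I(14), j(-2, -7)) - 20367) + 944 = (9/(7 - 1*(-7)) - 20367) + 944 = (9/(7 + 7) - 20367) + 944 = (9/14 - 20367) + 944 = -285129/14 + 944 = -271913/14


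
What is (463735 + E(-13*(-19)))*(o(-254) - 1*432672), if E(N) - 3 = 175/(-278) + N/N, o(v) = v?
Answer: -27906251292621/139 ≈ -2.0076e+11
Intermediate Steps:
E(N) = 937/278 (E(N) = 3 + (175/(-278) + N/N) = 3 + (175*(-1/278) + 1) = 3 + (-175/278 + 1) = 3 + 103/278 = 937/278)
(463735 + E(-13*(-19)))*(o(-254) - 1*432672) = (463735 + 937/278)*(-254 - 1*432672) = 128919267*(-254 - 432672)/278 = (128919267/278)*(-432926) = -27906251292621/139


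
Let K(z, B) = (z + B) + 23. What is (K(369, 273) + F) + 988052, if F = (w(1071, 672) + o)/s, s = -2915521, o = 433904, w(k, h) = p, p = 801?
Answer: 2882624741852/2915521 ≈ 9.8872e+5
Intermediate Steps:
w(k, h) = 801
K(z, B) = 23 + B + z (K(z, B) = (B + z) + 23 = 23 + B + z)
F = -434705/2915521 (F = (801 + 433904)/(-2915521) = 434705*(-1/2915521) = -434705/2915521 ≈ -0.14910)
(K(369, 273) + F) + 988052 = ((23 + 273 + 369) - 434705/2915521) + 988052 = (665 - 434705/2915521) + 988052 = 1938386760/2915521 + 988052 = 2882624741852/2915521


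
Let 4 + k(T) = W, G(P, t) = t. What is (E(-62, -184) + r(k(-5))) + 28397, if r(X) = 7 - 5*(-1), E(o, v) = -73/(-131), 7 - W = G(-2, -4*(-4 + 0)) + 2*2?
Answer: 3721652/131 ≈ 28410.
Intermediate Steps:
W = -13 (W = 7 - (-4*(-4 + 0) + 2*2) = 7 - (-4*(-4) + 4) = 7 - (16 + 4) = 7 - 1*20 = 7 - 20 = -13)
E(o, v) = 73/131 (E(o, v) = -73*(-1/131) = 73/131)
k(T) = -17 (k(T) = -4 - 13 = -17)
r(X) = 12 (r(X) = 7 + 5 = 12)
(E(-62, -184) + r(k(-5))) + 28397 = (73/131 + 12) + 28397 = 1645/131 + 28397 = 3721652/131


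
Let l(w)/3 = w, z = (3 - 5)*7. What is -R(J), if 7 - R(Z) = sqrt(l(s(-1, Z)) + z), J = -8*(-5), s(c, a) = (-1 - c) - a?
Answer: -7 + I*sqrt(134) ≈ -7.0 + 11.576*I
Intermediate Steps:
s(c, a) = -1 - a - c
z = -14 (z = -2*7 = -14)
l(w) = 3*w
J = 40
R(Z) = 7 - sqrt(-14 - 3*Z) (R(Z) = 7 - sqrt(3*(-1 - Z - 1*(-1)) - 14) = 7 - sqrt(3*(-1 - Z + 1) - 14) = 7 - sqrt(3*(-Z) - 14) = 7 - sqrt(-3*Z - 14) = 7 - sqrt(-14 - 3*Z))
-R(J) = -(7 - sqrt(-14 - 3*40)) = -(7 - sqrt(-14 - 120)) = -(7 - sqrt(-134)) = -(7 - I*sqrt(134)) = -7 + I*sqrt(134)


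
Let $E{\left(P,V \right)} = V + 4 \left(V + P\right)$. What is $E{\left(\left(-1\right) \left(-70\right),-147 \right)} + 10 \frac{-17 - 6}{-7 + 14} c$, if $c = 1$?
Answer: $- \frac{3415}{7} \approx -487.86$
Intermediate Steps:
$E{\left(P,V \right)} = 4 P + 5 V$ ($E{\left(P,V \right)} = V + 4 \left(P + V\right) = V + \left(4 P + 4 V\right) = 4 P + 5 V$)
$E{\left(\left(-1\right) \left(-70\right),-147 \right)} + 10 \frac{-17 - 6}{-7 + 14} c = \left(4 \left(\left(-1\right) \left(-70\right)\right) + 5 \left(-147\right)\right) + 10 \frac{-17 - 6}{-7 + 14} \cdot 1 = \left(4 \cdot 70 - 735\right) + 10 \left(- \frac{23}{7}\right) 1 = \left(280 - 735\right) + 10 \left(\left(-23\right) \frac{1}{7}\right) 1 = -455 + 10 \left(- \frac{23}{7}\right) 1 = -455 - \frac{230}{7} = - \frac{3415}{7}$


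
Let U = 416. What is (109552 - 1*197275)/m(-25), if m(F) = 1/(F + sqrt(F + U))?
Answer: 2193075 - 87723*sqrt(391) ≈ 4.5847e+5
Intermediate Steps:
m(F) = 1/(F + sqrt(416 + F)) (m(F) = 1/(F + sqrt(F + 416)) = 1/(F + sqrt(416 + F)))
(109552 - 1*197275)/m(-25) = (109552 - 1*197275)/(1/(-25 + sqrt(416 - 25))) = (109552 - 197275)/(1/(-25 + sqrt(391))) = -87723*(-25 + sqrt(391)) = 2193075 - 87723*sqrt(391)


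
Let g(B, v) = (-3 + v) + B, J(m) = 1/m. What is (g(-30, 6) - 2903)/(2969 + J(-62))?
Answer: -181660/184077 ≈ -0.98687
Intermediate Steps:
g(B, v) = -3 + B + v
(g(-30, 6) - 2903)/(2969 + J(-62)) = ((-3 - 30 + 6) - 2903)/(2969 + 1/(-62)) = (-27 - 2903)/(2969 - 1/62) = -2930/184077/62 = -2930*62/184077 = -181660/184077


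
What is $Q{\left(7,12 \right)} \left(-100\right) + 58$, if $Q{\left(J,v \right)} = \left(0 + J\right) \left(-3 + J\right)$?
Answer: $-2742$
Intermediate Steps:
$Q{\left(J,v \right)} = J \left(-3 + J\right)$
$Q{\left(7,12 \right)} \left(-100\right) + 58 = 7 \left(-3 + 7\right) \left(-100\right) + 58 = 7 \cdot 4 \left(-100\right) + 58 = 28 \left(-100\right) + 58 = -2800 + 58 = -2742$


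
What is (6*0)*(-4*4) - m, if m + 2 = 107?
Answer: -105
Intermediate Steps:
m = 105 (m = -2 + 107 = 105)
(6*0)*(-4*4) - m = (6*0)*(-4*4) - 1*105 = 0*(-16) - 105 = 0 - 105 = -105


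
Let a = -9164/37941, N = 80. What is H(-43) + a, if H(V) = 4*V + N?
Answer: -3499736/37941 ≈ -92.242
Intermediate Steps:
H(V) = 80 + 4*V (H(V) = 4*V + 80 = 80 + 4*V)
a = -9164/37941 (a = -9164*1/37941 = -9164/37941 ≈ -0.24153)
H(-43) + a = (80 + 4*(-43)) - 9164/37941 = (80 - 172) - 9164/37941 = -92 - 9164/37941 = -3499736/37941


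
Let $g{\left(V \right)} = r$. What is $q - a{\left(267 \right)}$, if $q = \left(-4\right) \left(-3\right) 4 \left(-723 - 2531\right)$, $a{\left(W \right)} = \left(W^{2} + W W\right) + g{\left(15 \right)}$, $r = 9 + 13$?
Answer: $-298792$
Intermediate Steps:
$r = 22$
$g{\left(V \right)} = 22$
$a{\left(W \right)} = 22 + 2 W^{2}$ ($a{\left(W \right)} = \left(W^{2} + W W\right) + 22 = \left(W^{2} + W^{2}\right) + 22 = 2 W^{2} + 22 = 22 + 2 W^{2}$)
$q = -156192$ ($q = 12 \cdot 4 \left(-3254\right) = 48 \left(-3254\right) = -156192$)
$q - a{\left(267 \right)} = -156192 - \left(22 + 2 \cdot 267^{2}\right) = -156192 - \left(22 + 2 \cdot 71289\right) = -156192 - \left(22 + 142578\right) = -156192 - 142600 = -298792$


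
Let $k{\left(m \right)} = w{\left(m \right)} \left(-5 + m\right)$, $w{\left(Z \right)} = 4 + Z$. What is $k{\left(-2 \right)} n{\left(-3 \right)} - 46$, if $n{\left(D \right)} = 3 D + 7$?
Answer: $-18$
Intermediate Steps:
$k{\left(m \right)} = \left(-5 + m\right) \left(4 + m\right)$ ($k{\left(m \right)} = \left(4 + m\right) \left(-5 + m\right) = \left(-5 + m\right) \left(4 + m\right)$)
$n{\left(D \right)} = 7 + 3 D$
$k{\left(-2 \right)} n{\left(-3 \right)} - 46 = \left(-5 - 2\right) \left(4 - 2\right) \left(7 + 3 \left(-3\right)\right) - 46 = \left(-7\right) 2 \left(7 - 9\right) - 46 = \left(-14\right) \left(-2\right) - 46 = 28 - 46 = -18$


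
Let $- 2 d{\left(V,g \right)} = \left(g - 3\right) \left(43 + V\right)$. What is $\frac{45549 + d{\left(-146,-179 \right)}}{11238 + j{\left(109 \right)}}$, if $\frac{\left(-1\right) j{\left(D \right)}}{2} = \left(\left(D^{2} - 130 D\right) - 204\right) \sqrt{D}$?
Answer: $- \frac{1209958}{7688895} + \frac{178942 \sqrt{109}}{2562965} \approx 0.57156$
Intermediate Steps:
$d{\left(V,g \right)} = - \frac{\left(-3 + g\right) \left(43 + V\right)}{2}$ ($d{\left(V,g \right)} = - \frac{\left(g - 3\right) \left(43 + V\right)}{2} = - \frac{\left(-3 + g\right) \left(43 + V\right)}{2}$)
$j{\left(D \right)} = - 2 \sqrt{D} \left(-204 + D^{2} - 130 D\right)$ ($j{\left(D \right)} = - 2 \left(\left(D^{2} - 130 D\right) - 204\right) \sqrt{D} = - 2 \left(-204 + D^{2} - 130 D\right) \sqrt{D} = - 2 \sqrt{D} \left(-204 + D^{2} - 130 D\right)$)
$\frac{45549 + d{\left(-146,-179 \right)}}{11238 + j{\left(109 \right)}} = \frac{45549 + \left(\frac{129}{2} - - \frac{7697}{2} + \frac{3}{2} \left(-146\right) - \left(-73\right) \left(-179\right)\right)}{11238 + 2 \sqrt{109} \left(204 - 109^{2} + 130 \cdot 109\right)} = \frac{45549 + \left(\frac{129}{2} + \frac{7697}{2} - 219 - 13067\right)}{11238 + 2 \sqrt{109} \left(204 - 11881 + 14170\right)} = \frac{45549 - 9373}{11238 + 2 \sqrt{109} \left(204 - 11881 + 14170\right)} = \frac{36176}{11238 + 2 \sqrt{109} \cdot 2493} = \frac{36176}{11238 + 4986 \sqrt{109}}$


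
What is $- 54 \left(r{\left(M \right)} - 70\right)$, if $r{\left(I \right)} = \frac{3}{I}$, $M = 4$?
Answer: $\frac{7479}{2} \approx 3739.5$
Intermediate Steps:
$- 54 \left(r{\left(M \right)} - 70\right) = - 54 \left(\frac{3}{4} - 70\right) = \left(-54\right) \left(- \frac{277}{4}\right) = \frac{7479}{2}$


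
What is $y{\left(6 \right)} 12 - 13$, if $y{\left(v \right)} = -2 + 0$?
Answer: $-37$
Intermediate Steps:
$y{\left(v \right)} = -2$
$y{\left(6 \right)} 12 - 13 = \left(-2\right) 12 - 13 = -24 - 13 = -37$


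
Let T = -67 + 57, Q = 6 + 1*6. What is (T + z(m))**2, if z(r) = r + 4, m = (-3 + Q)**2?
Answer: 5625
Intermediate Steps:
Q = 12 (Q = 6 + 6 = 12)
T = -10
m = 81 (m = (-3 + 12)**2 = 9**2 = 81)
z(r) = 4 + r
(T + z(m))**2 = (-10 + (4 + 81))**2 = (-10 + 85)**2 = 75**2 = 5625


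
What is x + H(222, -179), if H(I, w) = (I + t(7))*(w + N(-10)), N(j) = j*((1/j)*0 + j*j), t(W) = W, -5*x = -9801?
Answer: -1340154/5 ≈ -2.6803e+5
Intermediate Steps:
x = 9801/5 (x = -⅕*(-9801) = 9801/5 ≈ 1960.2)
N(j) = j³ (N(j) = j*(0/j + j²) = j*(0 + j²) = j*j² = j³)
H(I, w) = (-1000 + w)*(7 + I) (H(I, w) = (I + 7)*(w + (-10)³) = (7 + I)*(w - 1000) = (7 + I)*(-1000 + w) = (-1000 + w)*(7 + I))
x + H(222, -179) = 9801/5 + (-7000 - 1000*222 + 7*(-179) + 222*(-179)) = 9801/5 + (-7000 - 222000 - 1253 - 39738) = 9801/5 - 269991 = -1340154/5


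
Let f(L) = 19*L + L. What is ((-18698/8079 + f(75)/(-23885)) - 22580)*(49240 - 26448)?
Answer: -19863919331183312/38593383 ≈ -5.1470e+8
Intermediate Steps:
f(L) = 20*L
((-18698/8079 + f(75)/(-23885)) - 22580)*(49240 - 26448) = ((-18698/8079 + (20*75)/(-23885)) - 22580)*(49240 - 26448) = ((-18698*1/8079 + 1500*(-1/23885)) - 22580)*22792 = ((-18698/8079 - 300/4777) - 22580)*22792 = (-91744046/38593383 - 22580)*22792 = -871530332186/38593383*22792 = -19863919331183312/38593383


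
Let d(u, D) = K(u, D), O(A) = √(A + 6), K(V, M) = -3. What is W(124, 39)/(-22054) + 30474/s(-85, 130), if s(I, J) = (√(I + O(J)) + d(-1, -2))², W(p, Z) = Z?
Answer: -39/22054 + 30474/(3 - I*√(85 - 2*√34))² ≈ -289.2 + 230.96*I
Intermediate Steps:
O(A) = √(6 + A)
d(u, D) = -3
s(I, J) = (-3 + √(I + √(6 + J)))² (s(I, J) = (√(I + √(6 + J)) - 3)² = (-3 + √(I + √(6 + J)))²)
W(124, 39)/(-22054) + 30474/s(-85, 130) = 39/(-22054) + 30474/((-3 + √(-85 + √(6 + 130)))²) = 39*(-1/22054) + 30474/((-3 + √(-85 + √136))²) = -39/22054 + 30474/((-3 + √(-85 + 2*√34))²) = -39/22054 + 30474/(-3 + √(-85 + 2*√34))²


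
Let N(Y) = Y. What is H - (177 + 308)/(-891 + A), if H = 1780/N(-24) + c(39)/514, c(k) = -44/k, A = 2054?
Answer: -1738857917/23313498 ≈ -74.586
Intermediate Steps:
H = -1486789/20046 (H = 1780/(-24) - 44/39/514 = 1780*(-1/24) - 44*1/39*(1/514) = -445/6 - 44/39*1/514 = -445/6 - 22/10023 = -1486789/20046 ≈ -74.169)
H - (177 + 308)/(-891 + A) = -1486789/20046 - (177 + 308)/(-891 + 2054) = -1486789/20046 - 485/1163 = -1738857917/23313498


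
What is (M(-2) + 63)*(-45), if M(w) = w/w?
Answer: -2880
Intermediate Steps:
M(w) = 1
(M(-2) + 63)*(-45) = (1 + 63)*(-45) = 64*(-45) = -2880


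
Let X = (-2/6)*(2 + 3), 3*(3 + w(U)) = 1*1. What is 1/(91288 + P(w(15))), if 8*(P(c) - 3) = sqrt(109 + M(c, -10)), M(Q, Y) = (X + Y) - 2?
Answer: 8763936/800068481233 - 4*sqrt(858)/800068481233 ≈ 1.0954e-5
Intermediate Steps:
w(U) = -8/3 (w(U) = -3 + (1*1)/3 = -3 + (1/3)*1 = -3 + 1/3 = -8/3)
X = -5/3 (X = -2*1/6*5 = -1/3*5 = -5/3 ≈ -1.6667)
M(Q, Y) = -11/3 + Y (M(Q, Y) = (-5/3 + Y) - 2 = -11/3 + Y)
P(c) = 3 + sqrt(858)/24 (P(c) = 3 + sqrt(109 + (-11/3 - 10))/8 = 3 + sqrt(109 - 41/3)/8 = 3 + sqrt(286/3)/8 = 3 + (sqrt(858)/3)/8 = 3 + sqrt(858)/24)
1/(91288 + P(w(15))) = 1/(91288 + (3 + sqrt(858)/24)) = 1/(91291 + sqrt(858)/24)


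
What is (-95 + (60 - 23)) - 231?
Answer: -289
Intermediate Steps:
(-95 + (60 - 23)) - 231 = (-95 + 37) - 231 = -58 - 231 = -289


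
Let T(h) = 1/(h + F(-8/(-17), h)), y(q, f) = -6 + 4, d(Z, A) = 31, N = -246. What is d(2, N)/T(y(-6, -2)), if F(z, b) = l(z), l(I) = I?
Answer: -806/17 ≈ -47.412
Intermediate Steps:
F(z, b) = z
y(q, f) = -2
T(h) = 1/(8/17 + h) (T(h) = 1/(h - 8/(-17)) = 1/(h - 8*(-1/17)) = 1/(h + 8/17) = 1/(8/17 + h))
d(2, N)/T(y(-6, -2)) = 31/((17/(8 + 17*(-2)))) = 31/((17/(8 - 34))) = 31/((17/(-26))) = 31/((17*(-1/26))) = 31/(-17/26) = 31*(-26/17) = -806/17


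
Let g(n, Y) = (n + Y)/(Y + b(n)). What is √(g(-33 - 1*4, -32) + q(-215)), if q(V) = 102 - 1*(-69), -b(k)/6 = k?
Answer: √6159990/190 ≈ 13.063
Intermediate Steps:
b(k) = -6*k
q(V) = 171 (q(V) = 102 + 69 = 171)
g(n, Y) = (Y + n)/(Y - 6*n) (g(n, Y) = (n + Y)/(Y - 6*n) = (Y + n)/(Y - 6*n))
√(g(-33 - 1*4, -32) + q(-215)) = √((-32 + (-33 - 1*4))/(-32 - 6*(-33 - 1*4)) + 171) = √((-32 + (-33 - 4))/(-32 - 6*(-33 - 4)) + 171) = √((-32 - 37)/(-32 - 6*(-37)) + 171) = √(-69/(-32 + 222) + 171) = √(-69/190 + 171) = √(32421/190) = √6159990/190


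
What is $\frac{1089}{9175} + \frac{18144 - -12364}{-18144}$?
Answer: $- \frac{65038021}{41617800} \approx -1.5627$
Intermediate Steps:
$\frac{1089}{9175} + \frac{18144 - -12364}{-18144} = 1089 \cdot \frac{1}{9175} + \left(18144 + 12364\right) \left(- \frac{1}{18144}\right) = \frac{1089}{9175} + 30508 \left(- \frac{1}{18144}\right) = \frac{1089}{9175} - \frac{7627}{4536} = - \frac{65038021}{41617800}$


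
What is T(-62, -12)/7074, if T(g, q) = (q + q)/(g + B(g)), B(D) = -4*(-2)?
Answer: 2/31833 ≈ 6.2828e-5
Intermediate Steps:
B(D) = 8
T(g, q) = 2*q/(8 + g) (T(g, q) = (q + q)/(g + 8) = (2*q)/(8 + g) = 2*q/(8 + g))
T(-62, -12)/7074 = (2*(-12)/(8 - 62))/7074 = (2*(-12)/(-54))*(1/7074) = (2*(-12)*(-1/54))*(1/7074) = (4/9)*(1/7074) = 2/31833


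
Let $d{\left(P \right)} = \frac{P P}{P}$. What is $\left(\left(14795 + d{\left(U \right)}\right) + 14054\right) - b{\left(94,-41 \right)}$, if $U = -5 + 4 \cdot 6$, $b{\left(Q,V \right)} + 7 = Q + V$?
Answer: $28822$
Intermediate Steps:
$b{\left(Q,V \right)} = -7 + Q + V$ ($b{\left(Q,V \right)} = -7 + \left(Q + V\right) = -7 + Q + V$)
$U = 19$ ($U = -5 + 24 = 19$)
$d{\left(P \right)} = P$ ($d{\left(P \right)} = \frac{P^{2}}{P} = P$)
$\left(\left(14795 + d{\left(U \right)}\right) + 14054\right) - b{\left(94,-41 \right)} = \left(\left(14795 + 19\right) + 14054\right) - \left(-7 + 94 - 41\right) = \left(14814 + 14054\right) - 46 = 28868 - 46 = 28822$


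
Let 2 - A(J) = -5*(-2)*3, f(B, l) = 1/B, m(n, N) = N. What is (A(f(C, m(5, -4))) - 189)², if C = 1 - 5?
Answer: 47089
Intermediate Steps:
C = -4
A(J) = -28 (A(J) = 2 - (-5*(-2))*3 = 2 - 10*3 = 2 - 1*30 = 2 - 30 = -28)
(A(f(C, m(5, -4))) - 189)² = (-28 - 189)² = (-217)² = 47089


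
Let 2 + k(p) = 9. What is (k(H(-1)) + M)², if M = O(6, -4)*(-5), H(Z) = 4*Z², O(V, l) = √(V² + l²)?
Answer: 1349 - 140*√13 ≈ 844.22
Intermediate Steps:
k(p) = 7 (k(p) = -2 + 9 = 7)
M = -10*√13 (M = √(6² + (-4)²)*(-5) = √(36 + 16)*(-5) = √52*(-5) = (2*√13)*(-5) = -10*√13 ≈ -36.056)
(k(H(-1)) + M)² = (7 - 10*√13)²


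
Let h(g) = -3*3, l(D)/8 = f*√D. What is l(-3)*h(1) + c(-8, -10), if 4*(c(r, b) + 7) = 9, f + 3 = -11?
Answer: -19/4 + 1008*I*√3 ≈ -4.75 + 1745.9*I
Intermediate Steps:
f = -14 (f = -3 - 11 = -14)
c(r, b) = -19/4 (c(r, b) = -7 + (¼)*9 = -7 + 9/4 = -19/4)
l(D) = -112*√D (l(D) = 8*(-14*√D) = -112*√D)
h(g) = -9
l(-3)*h(1) + c(-8, -10) = -112*I*√3*(-9) - 19/4 = 1008*I*√3 - 19/4 = -19/4 + 1008*I*√3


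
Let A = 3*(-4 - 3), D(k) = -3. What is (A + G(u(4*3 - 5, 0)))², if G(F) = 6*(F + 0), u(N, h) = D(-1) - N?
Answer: 6561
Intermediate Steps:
A = -21 (A = 3*(-7) = -21)
u(N, h) = -3 - N
G(F) = 6*F
(A + G(u(4*3 - 5, 0)))² = (-21 + 6*(-3 - (4*3 - 5)))² = (-21 + 6*(-3 - (12 - 5)))² = (-21 + 6*(-3 - 1*7))² = (-21 + 6*(-3 - 7))² = (-21 + 6*(-10))² = (-21 - 60)² = (-81)² = 6561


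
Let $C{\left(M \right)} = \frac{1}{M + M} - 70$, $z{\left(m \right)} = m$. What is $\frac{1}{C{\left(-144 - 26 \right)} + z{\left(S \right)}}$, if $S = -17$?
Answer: $- \frac{340}{29581} \approx -0.011494$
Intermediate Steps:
$C{\left(M \right)} = -70 + \frac{1}{2 M}$ ($C{\left(M \right)} = \frac{1}{2 M} - 70 = -70 + \frac{1}{2 M}$)
$\frac{1}{C{\left(-144 - 26 \right)} + z{\left(S \right)}} = \frac{1}{\left(-70 + \frac{1}{2 \left(-144 - 26\right)}\right) - 17} = \frac{1}{\left(-70 + \frac{1}{2 \left(-170\right)}\right) - 17} = \frac{1}{\left(-70 + \frac{1}{2} \left(- \frac{1}{170}\right)\right) - 17} = \frac{1}{\left(-70 - \frac{1}{340}\right) - 17} = \frac{1}{- \frac{23801}{340} - 17} = \frac{1}{- \frac{29581}{340}} = - \frac{340}{29581}$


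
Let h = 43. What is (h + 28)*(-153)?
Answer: -10863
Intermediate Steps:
(h + 28)*(-153) = (43 + 28)*(-153) = 71*(-153) = -10863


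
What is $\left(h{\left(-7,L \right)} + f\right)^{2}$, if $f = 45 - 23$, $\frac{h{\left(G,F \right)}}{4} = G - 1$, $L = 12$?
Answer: $100$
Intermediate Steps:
$h{\left(G,F \right)} = -4 + 4 G$ ($h{\left(G,F \right)} = 4 \left(G - 1\right) = 4 \left(-1 + G\right) = -4 + 4 G$)
$f = 22$
$\left(h{\left(-7,L \right)} + f\right)^{2} = \left(\left(-4 + 4 \left(-7\right)\right) + 22\right)^{2} = \left(\left(-4 - 28\right) + 22\right)^{2} = \left(-32 + 22\right)^{2} = \left(-10\right)^{2} = 100$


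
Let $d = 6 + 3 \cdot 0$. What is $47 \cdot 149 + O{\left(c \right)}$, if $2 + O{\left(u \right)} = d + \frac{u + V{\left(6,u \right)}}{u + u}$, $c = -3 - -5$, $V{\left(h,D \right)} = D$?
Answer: $7008$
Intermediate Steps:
$c = 2$ ($c = -3 + 5 = 2$)
$d = 6$ ($d = 6 + 0 = 6$)
$O{\left(u \right)} = 5$ ($O{\left(u \right)} = -2 + \left(6 + \frac{u + u}{u + u}\right) = -2 + \left(6 + \frac{2 u}{2 u}\right) = -2 + \left(6 + 2 u \frac{1}{2 u}\right) = -2 + \left(6 + 1\right) = -2 + 7 = 5$)
$47 \cdot 149 + O{\left(c \right)} = 47 \cdot 149 + 5 = 7003 + 5 = 7008$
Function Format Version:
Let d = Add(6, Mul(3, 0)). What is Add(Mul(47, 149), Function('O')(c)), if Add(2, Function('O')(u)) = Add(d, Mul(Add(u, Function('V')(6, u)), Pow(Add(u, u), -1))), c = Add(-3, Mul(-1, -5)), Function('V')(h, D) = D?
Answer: 7008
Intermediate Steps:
c = 2 (c = Add(-3, 5) = 2)
d = 6 (d = Add(6, 0) = 6)
Function('O')(u) = 5 (Function('O')(u) = Add(-2, Add(6, Mul(Add(u, u), Pow(Add(u, u), -1)))) = Add(-2, Add(6, Mul(Mul(2, u), Pow(Mul(2, u), -1)))) = Add(-2, Add(6, Mul(Mul(2, u), Mul(Rational(1, 2), Pow(u, -1))))) = Add(-2, Add(6, 1)) = Add(-2, 7) = 5)
Add(Mul(47, 149), Function('O')(c)) = Add(Mul(47, 149), 5) = Add(7003, 5) = 7008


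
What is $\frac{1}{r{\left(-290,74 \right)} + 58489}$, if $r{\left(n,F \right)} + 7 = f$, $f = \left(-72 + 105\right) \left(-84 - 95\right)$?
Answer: $\frac{1}{52575} \approx 1.902 \cdot 10^{-5}$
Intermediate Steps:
$f = -5907$ ($f = 33 \left(-179\right) = -5907$)
$r{\left(n,F \right)} = -5914$ ($r{\left(n,F \right)} = -7 - 5907 = -5914$)
$\frac{1}{r{\left(-290,74 \right)} + 58489} = \frac{1}{-5914 + 58489} = \frac{1}{52575}$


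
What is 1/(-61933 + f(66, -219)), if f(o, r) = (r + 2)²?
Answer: -1/14844 ≈ -6.7367e-5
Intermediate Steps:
f(o, r) = (2 + r)²
1/(-61933 + f(66, -219)) = 1/(-61933 + (2 - 219)²) = 1/(-61933 + (-217)²) = 1/(-61933 + 47089) = 1/(-14844) = -1/14844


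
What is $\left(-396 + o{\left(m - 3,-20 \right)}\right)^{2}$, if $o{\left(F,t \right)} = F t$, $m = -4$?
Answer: $65536$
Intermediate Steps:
$\left(-396 + o{\left(m - 3,-20 \right)}\right)^{2} = \left(-396 + \left(-4 - 3\right) \left(-20\right)\right)^{2} = \left(-396 - -140\right)^{2} = \left(-396 + 140\right)^{2} = \left(-256\right)^{2} = 65536$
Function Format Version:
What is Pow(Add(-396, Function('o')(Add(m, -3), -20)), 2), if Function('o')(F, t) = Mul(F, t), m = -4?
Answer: 65536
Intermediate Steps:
Pow(Add(-396, Function('o')(Add(m, -3), -20)), 2) = Pow(Add(-396, Mul(Add(-4, -3), -20)), 2) = Pow(Add(-396, Mul(-7, -20)), 2) = Pow(Add(-396, 140), 2) = Pow(-256, 2) = 65536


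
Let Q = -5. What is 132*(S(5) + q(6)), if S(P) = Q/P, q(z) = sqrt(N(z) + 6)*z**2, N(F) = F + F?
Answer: -132 + 14256*sqrt(2) ≈ 20029.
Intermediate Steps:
N(F) = 2*F
q(z) = z**2*sqrt(6 + 2*z) (q(z) = sqrt(2*z + 6)*z**2 = sqrt(6 + 2*z)*z**2 = z**2*sqrt(6 + 2*z))
S(P) = -5/P
132*(S(5) + q(6)) = 132*(-5/5 + 6**2*sqrt(6 + 2*6)) = 132*(-5*1/5 + 36*sqrt(6 + 12)) = 132*(-1 + 36*sqrt(18)) = 132*(-1 + 36*(3*sqrt(2))) = 132*(-1 + 108*sqrt(2)) = -132 + 14256*sqrt(2)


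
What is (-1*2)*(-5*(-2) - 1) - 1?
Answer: -19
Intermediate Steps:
(-1*2)*(-5*(-2) - 1) - 1 = -2*(10 - 1) - 1 = -2*9 - 1 = -18 - 1 = -19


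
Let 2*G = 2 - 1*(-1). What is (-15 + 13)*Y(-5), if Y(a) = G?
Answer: -3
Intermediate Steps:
G = 3/2 (G = (2 - 1*(-1))/2 = (2 + 1)/2 = (1/2)*3 = 3/2 ≈ 1.5000)
Y(a) = 3/2
(-15 + 13)*Y(-5) = (-15 + 13)*(3/2) = -2*3/2 = -3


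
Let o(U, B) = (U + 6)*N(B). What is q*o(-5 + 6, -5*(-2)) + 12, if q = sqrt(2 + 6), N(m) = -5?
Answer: 12 - 70*sqrt(2) ≈ -86.995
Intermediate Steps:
q = 2*sqrt(2) (q = sqrt(8) = 2*sqrt(2) ≈ 2.8284)
o(U, B) = -30 - 5*U (o(U, B) = (U + 6)*(-5) = (6 + U)*(-5) = -30 - 5*U)
q*o(-5 + 6, -5*(-2)) + 12 = (2*sqrt(2))*(-30 - 5*(-5 + 6)) + 12 = (2*sqrt(2))*(-30 - 5*1) + 12 = (2*sqrt(2))*(-30 - 5) + 12 = (2*sqrt(2))*(-35) + 12 = -70*sqrt(2) + 12 = 12 - 70*sqrt(2)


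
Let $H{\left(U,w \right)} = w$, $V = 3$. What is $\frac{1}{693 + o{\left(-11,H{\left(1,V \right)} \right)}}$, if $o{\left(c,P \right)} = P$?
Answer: $\frac{1}{696} \approx 0.0014368$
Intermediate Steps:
$\frac{1}{693 + o{\left(-11,H{\left(1,V \right)} \right)}} = \frac{1}{693 + 3} = \frac{1}{696}$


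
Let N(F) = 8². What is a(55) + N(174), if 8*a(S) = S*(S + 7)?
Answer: 1961/4 ≈ 490.25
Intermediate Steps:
N(F) = 64
a(S) = S*(7 + S)/8 (a(S) = (S*(S + 7))/8 = (S*(7 + S))/8 = S*(7 + S)/8)
a(55) + N(174) = (⅛)*55*(7 + 55) + 64 = (⅛)*55*62 + 64 = 1705/4 + 64 = 1961/4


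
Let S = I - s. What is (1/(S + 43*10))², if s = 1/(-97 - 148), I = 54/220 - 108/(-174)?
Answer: 977312644/181437263118225 ≈ 5.3865e-6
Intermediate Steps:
I = 2763/3190 (I = 54*(1/220) - 108*(-1/174) = 27/110 + 18/29 = 2763/3190 ≈ 0.86614)
s = -1/245 (s = 1/(-245) = -1/245 ≈ -0.0040816)
S = 27205/31262 (S = 2763/3190 - 1*(-1/245) = 2763/3190 + 1/245 = 27205/31262 ≈ 0.87023)
(1/(S + 43*10))² = (1/(27205/31262 + 43*10))² = (1/(27205/31262 + 430))² = (1/(13469865/31262))² = (31262/13469865)² = 977312644/181437263118225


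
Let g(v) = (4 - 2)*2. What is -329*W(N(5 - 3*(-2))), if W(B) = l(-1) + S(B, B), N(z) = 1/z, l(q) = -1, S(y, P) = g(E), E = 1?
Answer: -987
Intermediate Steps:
g(v) = 4 (g(v) = 2*2 = 4)
S(y, P) = 4
W(B) = 3 (W(B) = -1 + 4 = 3)
-329*W(N(5 - 3*(-2))) = -329*3 = -987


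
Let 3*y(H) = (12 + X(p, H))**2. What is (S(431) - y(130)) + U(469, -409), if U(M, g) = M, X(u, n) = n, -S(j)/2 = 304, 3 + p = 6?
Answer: -20581/3 ≈ -6860.3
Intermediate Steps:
p = 3 (p = -3 + 6 = 3)
S(j) = -608 (S(j) = -2*304 = -608)
y(H) = (12 + H)**2/3
(S(431) - y(130)) + U(469, -409) = (-608 - (12 + 130)**2/3) + 469 = (-608 - 142**2/3) + 469 = (-608 - 20164/3) + 469 = -21988/3 + 469 = -20581/3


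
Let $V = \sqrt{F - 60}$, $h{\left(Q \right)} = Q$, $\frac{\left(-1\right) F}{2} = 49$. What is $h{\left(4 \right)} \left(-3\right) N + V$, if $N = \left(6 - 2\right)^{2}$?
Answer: $-192 + i \sqrt{158} \approx -192.0 + 12.57 i$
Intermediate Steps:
$F = -98$ ($F = \left(-2\right) 49 = -98$)
$V = i \sqrt{158}$ ($V = \sqrt{-98 - 60} = \sqrt{-158} = i \sqrt{158} \approx 12.57 i$)
$N = 16$ ($N = 4^{2} = 16$)
$h{\left(4 \right)} \left(-3\right) N + V = 4 \left(-3\right) 16 + i \sqrt{158} = \left(-12\right) 16 + i \sqrt{158} = -192 + i \sqrt{158}$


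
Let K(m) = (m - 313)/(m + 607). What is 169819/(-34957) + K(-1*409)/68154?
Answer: -88140245227/18143344494 ≈ -4.8580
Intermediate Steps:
K(m) = (-313 + m)/(607 + m)
169819/(-34957) + K(-1*409)/68154 = 169819/(-34957) + ((-313 - 1*409)/(607 - 1*409))/68154 = 169819*(-1/34957) + ((-313 - 409)/(607 - 409))*(1/68154) = -13063/2689 + (-722/198)*(1/68154) = -13063/2689 + ((1/198)*(-722))*(1/68154) = -13063/2689 - 361/99*1/68154 = -13063/2689 - 361/6747246 = -88140245227/18143344494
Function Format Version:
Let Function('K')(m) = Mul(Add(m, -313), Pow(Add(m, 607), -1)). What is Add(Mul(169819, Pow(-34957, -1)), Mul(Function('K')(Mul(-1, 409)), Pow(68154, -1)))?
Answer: Rational(-88140245227, 18143344494) ≈ -4.8580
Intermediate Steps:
Function('K')(m) = Mul(Pow(Add(607, m), -1), Add(-313, m)) (Function('K')(m) = Mul(Add(-313, m), Pow(Add(607, m), -1)) = Mul(Pow(Add(607, m), -1), Add(-313, m)))
Add(Mul(169819, Pow(-34957, -1)), Mul(Function('K')(Mul(-1, 409)), Pow(68154, -1))) = Add(Mul(169819, Pow(-34957, -1)), Mul(Mul(Pow(Add(607, Mul(-1, 409)), -1), Add(-313, Mul(-1, 409))), Pow(68154, -1))) = Add(Mul(169819, Rational(-1, 34957)), Mul(Mul(Pow(Add(607, -409), -1), Add(-313, -409)), Rational(1, 68154))) = Add(Rational(-13063, 2689), Mul(Mul(Pow(198, -1), -722), Rational(1, 68154))) = Add(Rational(-13063, 2689), Mul(Mul(Rational(1, 198), -722), Rational(1, 68154))) = Add(Rational(-13063, 2689), Mul(Rational(-361, 99), Rational(1, 68154))) = Add(Rational(-13063, 2689), Rational(-361, 6747246)) = Rational(-88140245227, 18143344494)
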